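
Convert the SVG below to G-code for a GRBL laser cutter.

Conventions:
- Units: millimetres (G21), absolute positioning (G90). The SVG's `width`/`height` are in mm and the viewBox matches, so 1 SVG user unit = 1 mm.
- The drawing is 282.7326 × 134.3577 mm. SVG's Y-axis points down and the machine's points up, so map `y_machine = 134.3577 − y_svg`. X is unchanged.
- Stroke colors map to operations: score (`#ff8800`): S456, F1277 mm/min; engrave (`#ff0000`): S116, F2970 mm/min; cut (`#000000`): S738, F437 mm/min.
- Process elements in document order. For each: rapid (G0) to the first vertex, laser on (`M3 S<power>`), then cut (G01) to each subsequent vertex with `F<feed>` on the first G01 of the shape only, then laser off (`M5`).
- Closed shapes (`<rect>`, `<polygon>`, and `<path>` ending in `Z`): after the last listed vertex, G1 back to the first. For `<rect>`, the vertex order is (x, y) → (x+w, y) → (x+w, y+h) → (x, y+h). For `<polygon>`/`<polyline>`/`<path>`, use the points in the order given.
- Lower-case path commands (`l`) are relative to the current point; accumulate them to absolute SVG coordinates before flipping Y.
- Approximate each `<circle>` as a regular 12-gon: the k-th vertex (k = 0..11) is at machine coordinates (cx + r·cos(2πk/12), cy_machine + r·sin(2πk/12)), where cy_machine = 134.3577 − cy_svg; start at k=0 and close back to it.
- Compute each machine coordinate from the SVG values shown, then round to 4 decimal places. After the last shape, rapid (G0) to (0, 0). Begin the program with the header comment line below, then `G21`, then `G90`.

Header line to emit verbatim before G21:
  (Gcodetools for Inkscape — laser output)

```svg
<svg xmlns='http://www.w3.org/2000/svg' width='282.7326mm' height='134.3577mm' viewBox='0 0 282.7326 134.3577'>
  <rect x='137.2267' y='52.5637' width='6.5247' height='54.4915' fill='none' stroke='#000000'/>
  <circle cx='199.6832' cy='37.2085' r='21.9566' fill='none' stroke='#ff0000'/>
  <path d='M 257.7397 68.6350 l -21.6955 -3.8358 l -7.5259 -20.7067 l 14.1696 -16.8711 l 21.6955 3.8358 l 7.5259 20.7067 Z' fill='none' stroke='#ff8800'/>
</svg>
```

(Gcodetools for Inkscape — laser output)
G21
G90
G0 X137.2267 Y81.7940
M3 S738
G01 X143.7514 Y81.7940 F437
G01 X143.7514 Y27.3025
G01 X137.2267 Y27.3025
G01 X137.2267 Y81.7940
M5
G0 X221.6398 Y97.1492
M3 S116
G01 X218.6982 Y108.1275 F2970
G01 X210.6615 Y116.1642
G01 X199.6832 Y119.1058
G01 X188.7049 Y116.1642
G01 X180.6682 Y108.1275
G01 X177.7266 Y97.1492
G01 X180.6682 Y86.1709
G01 X188.7049 Y78.1342
G01 X199.6832 Y75.1926
G01 X210.6615 Y78.1342
G01 X218.6982 Y86.1709
G01 X221.6398 Y97.1492
M5
G0 X257.7397 Y65.7227
M3 S456
G01 X236.0442 Y69.5585 F1277
G01 X228.5183 Y90.2652
G01 X242.6879 Y107.1363
G01 X264.3834 Y103.3005
G01 X271.9093 Y82.5938
G01 X257.7397 Y65.7227
M5
G0 X0.0000 Y0.0000

1 u = 1 mm; y_m = 134.3577 − y.

[1] `<rect>` rectangle, #000000→cut S738 F437: (137.2267,81.7940) → (143.7514,81.7940) → (143.7514,27.3025) → (137.2267,27.3025) → (137.2267,81.7940) (closed)

[2] `<circle>` circle, #ff0000→engrave S116 F2970: (221.6398,97.1492) → (218.6982,108.1275) → (210.6615,116.1642) → (199.6832,119.1058) → (188.7049,116.1642) → (180.6682,108.1275) → (177.7266,97.1492) → (180.6682,86.1709) → (188.7049,78.1342) → (199.6832,75.1926) → (210.6615,78.1342) → (218.6982,86.1709) → (221.6398,97.1492) (closed)

[3] `<path>` regular polygon, #ff8800→score S456 F1277: (257.7397,65.7227) → (236.0442,69.5585) → (228.5183,90.2652) → (242.6879,107.1363) → (264.3834,103.3005) → (271.9093,82.5938) → (257.7397,65.7227) (closed)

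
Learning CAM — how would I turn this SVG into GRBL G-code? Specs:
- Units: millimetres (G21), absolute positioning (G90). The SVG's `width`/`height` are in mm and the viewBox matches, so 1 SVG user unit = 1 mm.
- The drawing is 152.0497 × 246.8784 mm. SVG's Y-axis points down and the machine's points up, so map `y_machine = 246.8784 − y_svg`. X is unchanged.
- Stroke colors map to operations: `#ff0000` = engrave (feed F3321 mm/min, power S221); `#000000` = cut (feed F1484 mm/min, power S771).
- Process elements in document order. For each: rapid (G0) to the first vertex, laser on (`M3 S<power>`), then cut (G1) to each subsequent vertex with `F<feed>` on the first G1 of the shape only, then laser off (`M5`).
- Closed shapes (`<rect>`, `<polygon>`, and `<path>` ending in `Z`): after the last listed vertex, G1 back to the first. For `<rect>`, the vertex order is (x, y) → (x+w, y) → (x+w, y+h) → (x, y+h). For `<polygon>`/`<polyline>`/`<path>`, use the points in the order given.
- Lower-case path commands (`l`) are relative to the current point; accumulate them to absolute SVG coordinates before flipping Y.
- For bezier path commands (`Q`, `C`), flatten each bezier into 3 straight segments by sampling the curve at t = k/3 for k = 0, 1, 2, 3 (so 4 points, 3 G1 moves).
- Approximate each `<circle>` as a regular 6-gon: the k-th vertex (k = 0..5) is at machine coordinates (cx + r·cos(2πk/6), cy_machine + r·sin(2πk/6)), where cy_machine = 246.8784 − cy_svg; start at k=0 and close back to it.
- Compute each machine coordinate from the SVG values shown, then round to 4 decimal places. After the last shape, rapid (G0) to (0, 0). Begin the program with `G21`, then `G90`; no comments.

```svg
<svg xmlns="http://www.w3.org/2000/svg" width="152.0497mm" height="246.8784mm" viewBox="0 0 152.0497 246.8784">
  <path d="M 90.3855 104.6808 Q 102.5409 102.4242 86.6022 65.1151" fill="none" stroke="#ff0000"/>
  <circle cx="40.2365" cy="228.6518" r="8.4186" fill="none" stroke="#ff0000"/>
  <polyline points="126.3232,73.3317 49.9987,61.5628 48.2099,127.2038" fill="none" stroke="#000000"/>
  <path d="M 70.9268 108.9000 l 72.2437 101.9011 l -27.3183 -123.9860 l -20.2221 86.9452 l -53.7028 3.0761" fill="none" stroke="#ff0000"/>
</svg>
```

Since the viewBox matches the mm dimensions, user units are millimetres directly. The only transform is the Y-flip y_m = 246.8784 − y_svg.

Shape 1 is a quadratic bezier drawn with `<path>`. Its stroke #ff0000 means engrave at S221, F3321. After flipping Y the toolpath is (90.3855,142.1976) → (95.3675,147.5967) → (94.1064,160.7853) → (86.6022,181.7633).

Shape 2 is a circle drawn with `<circle>`. Its stroke #ff0000 means engrave at S221, F3321. After flipping Y the toolpath is (48.6551,18.2266) → (44.4458,25.5173) → (36.0272,25.5173) → (31.8179,18.2266) → (36.0272,10.9359) → (44.4458,10.9359) → (48.6551,18.2266), returning to the start.

Shape 3 is a open polyline drawn with `<polyline>`. Its stroke #000000 means cut at S771, F1484. After flipping Y the toolpath is (126.3232,173.5467) → (49.9987,185.3156) → (48.2099,119.6746).

Shape 4 is a open polyline drawn with `<path>`. Its stroke #ff0000 means engrave at S221, F3321. After flipping Y the toolpath is (70.9268,137.9784) → (143.1705,36.0773) → (115.8522,160.0633) → (95.6301,73.1181) → (41.9273,70.0420).

G21
G90
G0 X90.3855 Y142.1976
M3 S221
G1 X95.3675 Y147.5967 F3321
G1 X94.1064 Y160.7853
G1 X86.6022 Y181.7633
M5
G0 X48.6551 Y18.2266
M3 S221
G1 X44.4458 Y25.5173 F3321
G1 X36.0272 Y25.5173
G1 X31.8179 Y18.2266
G1 X36.0272 Y10.9359
G1 X44.4458 Y10.9359
G1 X48.6551 Y18.2266
M5
G0 X126.3232 Y173.5467
M3 S771
G1 X49.9987 Y185.3156 F1484
G1 X48.2099 Y119.6746
M5
G0 X70.9268 Y137.9784
M3 S221
G1 X143.1705 Y36.0773 F3321
G1 X115.8522 Y160.0633
G1 X95.6301 Y73.1181
G1 X41.9273 Y70.0420
M5
G0 X0.0000 Y0.0000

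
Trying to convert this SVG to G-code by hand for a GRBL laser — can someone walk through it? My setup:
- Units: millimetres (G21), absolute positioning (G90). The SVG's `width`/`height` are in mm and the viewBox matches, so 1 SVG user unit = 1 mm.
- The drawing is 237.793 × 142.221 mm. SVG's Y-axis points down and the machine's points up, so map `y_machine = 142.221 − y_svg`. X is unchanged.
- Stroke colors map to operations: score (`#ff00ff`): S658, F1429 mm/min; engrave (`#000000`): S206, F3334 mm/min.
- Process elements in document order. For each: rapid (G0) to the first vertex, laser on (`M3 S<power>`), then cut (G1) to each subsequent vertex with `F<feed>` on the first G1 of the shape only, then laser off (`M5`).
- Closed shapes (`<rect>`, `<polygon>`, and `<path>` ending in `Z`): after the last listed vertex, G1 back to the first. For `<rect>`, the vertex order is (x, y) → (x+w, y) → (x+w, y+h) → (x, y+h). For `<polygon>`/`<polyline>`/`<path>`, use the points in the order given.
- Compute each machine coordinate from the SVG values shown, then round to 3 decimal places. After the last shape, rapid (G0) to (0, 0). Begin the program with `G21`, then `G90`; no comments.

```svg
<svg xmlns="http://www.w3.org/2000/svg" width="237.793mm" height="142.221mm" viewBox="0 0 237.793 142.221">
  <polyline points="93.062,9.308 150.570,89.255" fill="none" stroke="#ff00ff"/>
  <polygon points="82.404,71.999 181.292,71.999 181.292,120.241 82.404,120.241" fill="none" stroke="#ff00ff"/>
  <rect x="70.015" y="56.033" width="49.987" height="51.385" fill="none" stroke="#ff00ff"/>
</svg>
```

G21
G90
G0 X93.062 Y132.913
M3 S658
G1 X150.570 Y52.966 F1429
M5
G0 X82.404 Y70.222
M3 S658
G1 X181.292 Y70.222 F1429
G1 X181.292 Y21.980
G1 X82.404 Y21.980
G1 X82.404 Y70.222
M5
G0 X70.015 Y86.188
M3 S658
G1 X120.002 Y86.188 F1429
G1 X120.002 Y34.803
G1 X70.015 Y34.803
G1 X70.015 Y86.188
M5
G0 X0.000 Y0.000

Since the viewBox matches the mm dimensions, user units are millimetres directly. The only transform is the Y-flip y_m = 142.221 − y_svg.

Shape 1 is a line segment drawn with `<polyline>`. Its stroke #ff00ff means score at S658, F1429. After flipping Y the toolpath is (93.062,132.913) → (150.570,52.966).

Shape 2 is a rectangle drawn with `<polygon>`. Its stroke #ff00ff means score at S658, F1429. After flipping Y the toolpath is (82.404,70.222) → (181.292,70.222) → (181.292,21.980) → (82.404,21.980) → (82.404,70.222), returning to the start.

Shape 3 is a rectangle drawn with `<rect>`. Its stroke #ff00ff means score at S658, F1429. After flipping Y the toolpath is (70.015,86.188) → (120.002,86.188) → (120.002,34.803) → (70.015,34.803) → (70.015,86.188), returning to the start.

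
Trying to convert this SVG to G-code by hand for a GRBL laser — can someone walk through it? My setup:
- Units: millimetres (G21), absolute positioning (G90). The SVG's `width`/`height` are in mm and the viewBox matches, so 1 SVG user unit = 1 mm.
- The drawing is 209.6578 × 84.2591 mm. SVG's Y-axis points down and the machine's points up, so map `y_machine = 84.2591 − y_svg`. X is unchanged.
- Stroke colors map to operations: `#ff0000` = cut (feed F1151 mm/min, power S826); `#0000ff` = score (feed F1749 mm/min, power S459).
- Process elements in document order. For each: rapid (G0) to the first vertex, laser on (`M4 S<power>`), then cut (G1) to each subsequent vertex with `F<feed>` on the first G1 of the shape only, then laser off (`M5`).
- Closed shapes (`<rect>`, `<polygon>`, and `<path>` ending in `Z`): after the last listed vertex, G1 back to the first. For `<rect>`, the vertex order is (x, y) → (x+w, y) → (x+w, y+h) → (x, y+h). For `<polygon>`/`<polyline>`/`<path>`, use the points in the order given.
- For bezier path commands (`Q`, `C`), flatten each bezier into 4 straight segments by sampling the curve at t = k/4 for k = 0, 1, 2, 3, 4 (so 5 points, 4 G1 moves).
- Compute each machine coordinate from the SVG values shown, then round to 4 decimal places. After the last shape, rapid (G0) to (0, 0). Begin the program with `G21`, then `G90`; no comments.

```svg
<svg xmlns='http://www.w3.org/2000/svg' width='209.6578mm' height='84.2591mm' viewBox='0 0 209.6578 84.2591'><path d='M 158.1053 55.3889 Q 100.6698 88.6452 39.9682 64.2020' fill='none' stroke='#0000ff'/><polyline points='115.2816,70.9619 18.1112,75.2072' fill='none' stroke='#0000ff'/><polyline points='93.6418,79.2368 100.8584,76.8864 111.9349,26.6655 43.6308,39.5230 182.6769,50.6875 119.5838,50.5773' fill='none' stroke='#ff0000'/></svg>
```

G21
G90
G0 X158.1053 Y28.8702
M4 S459
G1 X129.1834 Y15.8483 F1749
G1 X99.8533 Y10.0388
G1 X70.1149 Y11.4417
G1 X39.9682 Y20.0571
M5
G0 X115.2816 Y13.2972
M4 S459
G1 X18.1112 Y9.0519 F1749
M5
G0 X93.6418 Y5.0223
M4 S826
G1 X100.8584 Y7.3727 F1151
G1 X111.9349 Y57.5936
G1 X43.6308 Y44.7361
G1 X182.6769 Y33.5716
G1 X119.5838 Y33.6818
M5
G0 X0.0000 Y0.0000

Since the viewBox matches the mm dimensions, user units are millimetres directly. The only transform is the Y-flip y_m = 84.2591 − y_svg.

Shape 1 is a quadratic bezier drawn with `<path>`. Its stroke #0000ff means score at S459, F1749. After flipping Y the toolpath is (158.1053,28.8702) → (129.1834,15.8483) → (99.8533,10.0388) → (70.1149,11.4417) → (39.9682,20.0571).

Shape 2 is a line segment drawn with `<polyline>`. Its stroke #0000ff means score at S459, F1749. After flipping Y the toolpath is (115.2816,13.2972) → (18.1112,9.0519).

Shape 3 is a open polyline drawn with `<polyline>`. Its stroke #ff0000 means cut at S826, F1151. After flipping Y the toolpath is (93.6418,5.0223) → (100.8584,7.3727) → (111.9349,57.5936) → (43.6308,44.7361) → (182.6769,33.5716) → (119.5838,33.6818).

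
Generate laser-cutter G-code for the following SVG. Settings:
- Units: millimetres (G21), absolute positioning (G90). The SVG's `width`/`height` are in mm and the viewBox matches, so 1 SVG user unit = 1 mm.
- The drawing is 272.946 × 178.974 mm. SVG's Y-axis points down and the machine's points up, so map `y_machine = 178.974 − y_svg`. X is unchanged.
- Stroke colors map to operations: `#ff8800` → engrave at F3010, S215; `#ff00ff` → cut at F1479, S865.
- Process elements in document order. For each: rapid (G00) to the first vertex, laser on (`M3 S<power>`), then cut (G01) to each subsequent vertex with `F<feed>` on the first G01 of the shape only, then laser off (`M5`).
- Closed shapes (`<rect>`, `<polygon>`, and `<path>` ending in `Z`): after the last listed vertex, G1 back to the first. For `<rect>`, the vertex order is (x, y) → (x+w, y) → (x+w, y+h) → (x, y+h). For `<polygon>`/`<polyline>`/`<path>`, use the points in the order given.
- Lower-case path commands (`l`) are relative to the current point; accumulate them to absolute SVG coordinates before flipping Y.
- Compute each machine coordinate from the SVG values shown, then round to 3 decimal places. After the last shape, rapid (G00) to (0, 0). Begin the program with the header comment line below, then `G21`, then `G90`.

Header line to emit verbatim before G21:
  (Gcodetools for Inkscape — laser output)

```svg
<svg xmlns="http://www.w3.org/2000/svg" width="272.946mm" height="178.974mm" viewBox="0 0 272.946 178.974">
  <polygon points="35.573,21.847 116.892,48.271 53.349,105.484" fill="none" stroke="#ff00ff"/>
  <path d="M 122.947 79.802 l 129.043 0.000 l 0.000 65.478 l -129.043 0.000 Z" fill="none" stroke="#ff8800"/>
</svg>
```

Since the viewBox matches the mm dimensions, user units are millimetres directly. The only transform is the Y-flip y_m = 178.974 − y_svg.

Shape 1 is a regular polygon drawn with `<polygon>`. Its stroke #ff00ff means cut at S865, F1479. After flipping Y the toolpath is (35.573,157.127) → (116.892,130.703) → (53.349,73.490) → (35.573,157.127), returning to the start.

Shape 2 is a rectangle drawn with `<path>`. Its stroke #ff8800 means engrave at S215, F3010. After flipping Y the toolpath is (122.947,99.172) → (251.990,99.172) → (251.990,33.694) → (122.947,33.694) → (122.947,99.172), returning to the start.

(Gcodetools for Inkscape — laser output)
G21
G90
G00 X35.573 Y157.127
M3 S865
G01 X116.892 Y130.703 F1479
G01 X53.349 Y73.490
G01 X35.573 Y157.127
M5
G00 X122.947 Y99.172
M3 S215
G01 X251.990 Y99.172 F3010
G01 X251.990 Y33.694
G01 X122.947 Y33.694
G01 X122.947 Y99.172
M5
G00 X0.000 Y0.000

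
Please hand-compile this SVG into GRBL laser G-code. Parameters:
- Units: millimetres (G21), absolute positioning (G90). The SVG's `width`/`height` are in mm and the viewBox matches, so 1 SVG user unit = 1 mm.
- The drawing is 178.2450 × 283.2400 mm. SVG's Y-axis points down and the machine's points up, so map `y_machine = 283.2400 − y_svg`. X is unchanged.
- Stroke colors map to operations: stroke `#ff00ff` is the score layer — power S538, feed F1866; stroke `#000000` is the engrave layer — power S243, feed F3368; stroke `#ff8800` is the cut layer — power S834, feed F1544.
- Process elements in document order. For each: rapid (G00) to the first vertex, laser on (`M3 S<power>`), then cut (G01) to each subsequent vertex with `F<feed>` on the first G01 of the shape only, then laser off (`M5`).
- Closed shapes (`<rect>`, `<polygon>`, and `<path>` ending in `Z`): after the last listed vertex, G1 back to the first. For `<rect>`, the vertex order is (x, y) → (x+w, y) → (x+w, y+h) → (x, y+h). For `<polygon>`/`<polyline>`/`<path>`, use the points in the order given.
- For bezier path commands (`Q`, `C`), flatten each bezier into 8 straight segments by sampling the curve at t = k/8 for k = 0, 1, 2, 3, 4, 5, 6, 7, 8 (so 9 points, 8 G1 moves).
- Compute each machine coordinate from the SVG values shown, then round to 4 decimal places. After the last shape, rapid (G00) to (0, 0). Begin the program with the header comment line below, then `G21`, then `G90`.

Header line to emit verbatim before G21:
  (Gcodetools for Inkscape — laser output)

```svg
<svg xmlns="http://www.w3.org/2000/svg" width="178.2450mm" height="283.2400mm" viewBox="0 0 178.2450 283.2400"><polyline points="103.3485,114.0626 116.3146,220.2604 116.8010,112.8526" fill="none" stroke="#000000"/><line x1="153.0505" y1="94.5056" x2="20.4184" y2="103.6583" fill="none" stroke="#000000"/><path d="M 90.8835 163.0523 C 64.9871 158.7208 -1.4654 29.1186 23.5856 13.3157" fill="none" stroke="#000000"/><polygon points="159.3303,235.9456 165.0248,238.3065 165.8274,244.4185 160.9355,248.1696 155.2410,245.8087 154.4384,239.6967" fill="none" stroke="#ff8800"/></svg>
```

viewBox `0 0 178.2450 283.2400` with mm width/height → 1 unit = 1 mm. Flip: y_m = 283.2400 − y_svg.

**Shape 1** — `<polyline>` open polyline, stroke `#000000` → engrave (S243, F3368). Machine vertices: (103.3485,169.1774) → (116.3146,62.9796) → (116.8010,170.3874). Open path.

**Shape 2** — `<line>` line segment, stroke `#000000` → engrave (S243, F3368). Machine vertices: (153.0505,188.7344) → (20.4184,179.5817). Open path.

**Shape 3** — `<path>` cubic bezier, stroke `#000000` → engrave (S243, F3368). Control points (SVG): P0=(90.8835,163.0523), P1=(64.9871,158.7208), P2=(-1.4654,29.1186), P3=(23.5856,13.3157); sampled at t=k/8. Machine vertices: (90.8835,120.1877) → (79.5292,127.2171) → (65.9204,143.1891) → (51.6045,165.3020) → (38.1293,190.7542) → (27.0422,216.7442) → (19.8908,240.4702) → (18.2228,259.1308) → (23.5856,269.9243). Open path.

**Shape 4** — `<polygon>` regular polygon, stroke `#ff8800` → cut (S834, F1544). Machine vertices: (159.3303,47.2944) → (165.0248,44.9335) → (165.8274,38.8215) → (160.9355,35.0704) → (155.2410,37.4313) → (154.4384,43.5433) → (159.3303,47.2944). Closed: final G1 returns to the first vertex.

(Gcodetools for Inkscape — laser output)
G21
G90
G00 X103.3485 Y169.1774
M3 S243
G01 X116.3146 Y62.9796 F3368
G01 X116.8010 Y170.3874
M5
G00 X153.0505 Y188.7344
M3 S243
G01 X20.4184 Y179.5817 F3368
M5
G00 X90.8835 Y120.1877
M3 S243
G01 X79.5292 Y127.2171 F3368
G01 X65.9204 Y143.1891
G01 X51.6045 Y165.3020
G01 X38.1293 Y190.7542
G01 X27.0422 Y216.7442
G01 X19.8908 Y240.4702
G01 X18.2228 Y259.1308
G01 X23.5856 Y269.9243
M5
G00 X159.3303 Y47.2944
M3 S834
G01 X165.0248 Y44.9335 F1544
G01 X165.8274 Y38.8215
G01 X160.9355 Y35.0704
G01 X155.2410 Y37.4313
G01 X154.4384 Y43.5433
G01 X159.3303 Y47.2944
M5
G00 X0.0000 Y0.0000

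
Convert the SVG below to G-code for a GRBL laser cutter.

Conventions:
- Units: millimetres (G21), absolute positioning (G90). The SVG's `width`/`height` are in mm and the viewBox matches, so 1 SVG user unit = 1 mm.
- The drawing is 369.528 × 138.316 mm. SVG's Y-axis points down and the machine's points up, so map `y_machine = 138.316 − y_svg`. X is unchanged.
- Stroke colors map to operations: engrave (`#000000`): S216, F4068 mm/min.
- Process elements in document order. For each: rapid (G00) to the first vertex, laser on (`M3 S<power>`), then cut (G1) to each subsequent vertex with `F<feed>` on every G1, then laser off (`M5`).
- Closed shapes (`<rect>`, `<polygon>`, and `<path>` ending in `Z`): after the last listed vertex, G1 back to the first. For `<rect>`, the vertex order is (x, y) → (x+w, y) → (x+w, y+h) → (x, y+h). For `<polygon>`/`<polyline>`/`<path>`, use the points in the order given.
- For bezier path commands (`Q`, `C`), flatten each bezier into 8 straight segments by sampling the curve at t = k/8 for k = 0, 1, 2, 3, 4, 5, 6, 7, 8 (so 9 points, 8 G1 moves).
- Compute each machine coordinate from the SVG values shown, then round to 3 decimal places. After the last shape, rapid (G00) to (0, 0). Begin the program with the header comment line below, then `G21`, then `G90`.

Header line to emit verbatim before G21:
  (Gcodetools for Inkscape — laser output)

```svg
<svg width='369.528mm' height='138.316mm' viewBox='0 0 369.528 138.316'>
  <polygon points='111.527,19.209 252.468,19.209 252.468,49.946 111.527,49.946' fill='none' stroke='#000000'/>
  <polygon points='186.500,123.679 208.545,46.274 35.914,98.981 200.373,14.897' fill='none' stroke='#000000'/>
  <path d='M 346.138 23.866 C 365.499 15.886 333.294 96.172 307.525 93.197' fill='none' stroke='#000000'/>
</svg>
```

(Gcodetools for Inkscape — laser output)
G21
G90
G00 X111.527 Y119.107
M3 S216
G1 X252.468 Y119.107 F4068
G1 X252.468 Y88.370 F4068
G1 X111.527 Y88.370 F4068
G1 X111.527 Y119.107 F4068
M5
G00 X186.500 Y14.637
M3 S216
G1 X208.545 Y92.042 F4068
G1 X35.914 Y39.335 F4068
G1 X200.373 Y123.419 F4068
G1 X186.500 Y14.637 F4068
M5
G00 X346.138 Y114.450
M3 S216
G1 X351.095 Y113.640 F4068
G1 X351.896 Y106.565 F4068
G1 X349.223 Y95.236 F4068
G1 X343.755 Y81.661 F4068
G1 X336.172 Y67.852 F4068
G1 X327.152 Y55.819 F4068
G1 X317.377 Y47.571 F4068
G1 X307.525 Y45.119 F4068
M5
G00 X0.000 Y0.000

Since the viewBox matches the mm dimensions, user units are millimetres directly. The only transform is the Y-flip y_m = 138.316 − y_svg.

Shape 1 is a rectangle drawn with `<polygon>`. Its stroke #000000 means engrave at S216, F4068. After flipping Y the toolpath is (111.527,119.107) → (252.468,119.107) → (252.468,88.370) → (111.527,88.370) → (111.527,119.107), returning to the start.

Shape 2 is a closed polygon drawn with `<polygon>`. Its stroke #000000 means engrave at S216, F4068. After flipping Y the toolpath is (186.500,14.637) → (208.545,92.042) → (35.914,39.335) → (200.373,123.419) → (186.500,14.637), returning to the start.

Shape 3 is a cubic bezier drawn with `<path>`. Its stroke #000000 means engrave at S216, F4068. After flipping Y the toolpath is (346.138,114.450) → (351.095,113.640) → (351.896,106.565) → (349.223,95.236) → (343.755,81.661) → (336.172,67.852) → (327.152,55.819) → (317.377,47.571) → (307.525,45.119).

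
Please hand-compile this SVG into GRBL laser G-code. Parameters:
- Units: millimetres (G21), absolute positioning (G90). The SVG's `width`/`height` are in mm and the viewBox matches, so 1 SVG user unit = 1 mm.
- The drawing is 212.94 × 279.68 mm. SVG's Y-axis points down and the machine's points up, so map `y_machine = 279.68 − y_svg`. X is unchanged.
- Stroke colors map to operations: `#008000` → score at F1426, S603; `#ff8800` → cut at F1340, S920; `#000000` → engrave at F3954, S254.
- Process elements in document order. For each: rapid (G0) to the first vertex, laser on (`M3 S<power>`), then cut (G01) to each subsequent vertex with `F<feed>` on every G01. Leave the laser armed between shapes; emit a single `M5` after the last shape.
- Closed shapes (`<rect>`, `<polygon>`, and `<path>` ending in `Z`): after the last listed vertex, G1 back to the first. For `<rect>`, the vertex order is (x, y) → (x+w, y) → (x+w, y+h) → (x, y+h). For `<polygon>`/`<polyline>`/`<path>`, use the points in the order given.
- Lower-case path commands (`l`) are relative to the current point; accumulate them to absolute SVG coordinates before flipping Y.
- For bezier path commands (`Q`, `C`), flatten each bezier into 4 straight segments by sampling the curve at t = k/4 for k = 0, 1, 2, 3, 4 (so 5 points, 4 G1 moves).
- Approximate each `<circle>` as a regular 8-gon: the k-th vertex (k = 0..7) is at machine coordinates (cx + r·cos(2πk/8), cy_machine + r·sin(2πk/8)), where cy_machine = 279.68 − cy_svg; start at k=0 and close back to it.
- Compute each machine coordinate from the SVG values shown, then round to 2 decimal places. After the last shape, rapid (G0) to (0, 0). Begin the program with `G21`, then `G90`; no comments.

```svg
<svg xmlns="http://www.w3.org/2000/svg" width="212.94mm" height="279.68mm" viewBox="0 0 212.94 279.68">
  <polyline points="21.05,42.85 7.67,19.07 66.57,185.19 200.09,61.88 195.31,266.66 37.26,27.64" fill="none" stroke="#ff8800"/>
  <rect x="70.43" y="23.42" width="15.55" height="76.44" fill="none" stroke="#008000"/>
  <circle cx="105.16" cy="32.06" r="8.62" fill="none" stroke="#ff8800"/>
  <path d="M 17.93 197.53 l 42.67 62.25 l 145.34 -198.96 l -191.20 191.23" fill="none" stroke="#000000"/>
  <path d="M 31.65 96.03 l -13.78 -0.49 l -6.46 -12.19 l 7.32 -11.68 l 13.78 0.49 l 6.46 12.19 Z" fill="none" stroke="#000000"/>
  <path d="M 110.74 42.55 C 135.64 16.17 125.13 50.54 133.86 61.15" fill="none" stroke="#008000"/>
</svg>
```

G21
G90
G0 X21.05 Y236.83
M3 S920
G01 X7.67 Y260.61 F1340
G01 X66.57 Y94.49 F1340
G01 X200.09 Y217.80 F1340
G01 X195.31 Y13.02 F1340
G01 X37.26 Y252.04 F1340
G0 X70.43 Y256.26
M3 S603
G01 X85.98 Y256.26 F1426
G01 X85.98 Y179.82 F1426
G01 X70.43 Y179.82 F1426
G01 X70.43 Y256.26 F1426
G0 X113.78 Y247.62
M3 S920
G01 X111.26 Y253.72 F1340
G01 X105.16 Y256.24 F1340
G01 X99.06 Y253.72 F1340
G01 X96.54 Y247.62 F1340
G01 X99.06 Y241.52 F1340
G01 X105.16 Y239.00 F1340
G01 X111.26 Y241.52 F1340
G01 X113.78 Y247.62 F1340
G0 X17.93 Y82.15
M3 S254
G01 X60.60 Y19.90 F3954
G01 X205.94 Y218.86 F3954
G01 X14.74 Y27.63 F3954
G0 X31.65 Y183.65
M3 S254
G01 X17.87 Y184.14 F3954
G01 X11.41 Y196.33 F3954
G01 X18.73 Y208.01 F3954
G01 X32.51 Y207.52 F3954
G01 X38.97 Y195.33 F3954
G01 X31.65 Y183.65 F3954
G0 X110.74 Y237.13
M3 S603
G01 X123.63 Y246.84 F1426
G01 X128.36 Y241.70 F1426
G01 X130.07 Y229.62 F1426
G01 X133.86 Y218.53 F1426
M5
G0 X0.00 Y0.00

1 u = 1 mm; y_m = 279.68 − y.

[1] `<polyline>` open polyline, #ff8800→cut S920 F1340: (21.05,236.83) → (7.67,260.61) → (66.57,94.49) → (200.09,217.80) → (195.31,13.02) → (37.26,252.04)

[2] `<rect>` rectangle, #008000→score S603 F1426: (70.43,256.26) → (85.98,256.26) → (85.98,179.82) → (70.43,179.82) → (70.43,256.26) (closed)

[3] `<circle>` circle, #ff8800→cut S920 F1340: (113.78,247.62) → (111.26,253.72) → (105.16,256.24) → (99.06,253.72) → (96.54,247.62) → (99.06,241.52) → (105.16,239.00) → (111.26,241.52) → (113.78,247.62) (closed)

[4] `<path>` open polyline, #000000→engrave S254 F3954: (17.93,82.15) → (60.60,19.90) → (205.94,218.86) → (14.74,27.63)

[5] `<path>` regular polygon, #000000→engrave S254 F3954: (31.65,183.65) → (17.87,184.14) → (11.41,196.33) → (18.73,208.01) → (32.51,207.52) → (38.97,195.33) → (31.65,183.65) (closed)

[6] `<path>` cubic bezier, #008000→score S603 F1426: (110.74,237.13) → (123.63,246.84) → (128.36,241.70) → (130.07,229.62) → (133.86,218.53)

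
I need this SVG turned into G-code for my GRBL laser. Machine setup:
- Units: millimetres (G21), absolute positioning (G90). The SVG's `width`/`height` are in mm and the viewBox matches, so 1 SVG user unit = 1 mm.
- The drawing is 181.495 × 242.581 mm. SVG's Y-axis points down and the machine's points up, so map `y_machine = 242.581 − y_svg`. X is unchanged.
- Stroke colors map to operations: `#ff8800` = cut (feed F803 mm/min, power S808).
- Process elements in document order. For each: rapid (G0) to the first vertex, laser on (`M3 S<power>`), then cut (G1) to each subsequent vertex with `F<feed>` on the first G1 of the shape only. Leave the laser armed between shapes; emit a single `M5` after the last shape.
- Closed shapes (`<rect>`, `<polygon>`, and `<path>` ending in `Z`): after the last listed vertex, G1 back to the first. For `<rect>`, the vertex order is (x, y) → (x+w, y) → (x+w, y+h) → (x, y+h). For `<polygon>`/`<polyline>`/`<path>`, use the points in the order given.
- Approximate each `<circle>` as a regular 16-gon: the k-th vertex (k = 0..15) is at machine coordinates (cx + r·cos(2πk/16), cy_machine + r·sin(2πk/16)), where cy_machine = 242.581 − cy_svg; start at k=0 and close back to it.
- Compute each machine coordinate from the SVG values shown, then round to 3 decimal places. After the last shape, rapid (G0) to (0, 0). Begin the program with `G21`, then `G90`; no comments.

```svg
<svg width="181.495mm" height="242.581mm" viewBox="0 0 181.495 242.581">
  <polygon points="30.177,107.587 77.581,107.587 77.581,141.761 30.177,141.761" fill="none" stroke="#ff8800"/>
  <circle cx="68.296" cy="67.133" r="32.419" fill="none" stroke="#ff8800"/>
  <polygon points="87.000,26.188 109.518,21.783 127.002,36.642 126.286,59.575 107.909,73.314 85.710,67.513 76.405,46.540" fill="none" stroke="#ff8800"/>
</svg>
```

Since the viewBox matches the mm dimensions, user units are millimetres directly. The only transform is the Y-flip y_m = 242.581 − y_svg.

Shape 1 is a rectangle drawn with `<polygon>`. Its stroke #ff8800 means cut at S808, F803. After flipping Y the toolpath is (30.177,134.994) → (77.581,134.994) → (77.581,100.820) → (30.177,100.820) → (30.177,134.994), returning to the start.

Shape 2 is a circle drawn with `<circle>`. Its stroke #ff8800 means cut at S808, F803. After flipping Y the toolpath is (100.715,175.448) → (98.247,187.854) → (91.220,198.372) → (80.702,205.399) → (68.296,207.867) → (55.890,205.399) → (45.372,198.372) → (38.345,187.854) → (35.877,175.448) → (38.345,163.042) → (45.372,152.524) → (55.890,145.497) → (68.296,143.029) → (80.702,145.497) → (91.220,152.524) → (98.247,163.042) → (100.715,175.448), returning to the start.

Shape 3 is a regular polygon drawn with `<polygon>`. Its stroke #ff8800 means cut at S808, F803. After flipping Y the toolpath is (87.000,216.393) → (109.518,220.798) → (127.002,205.939) → (126.286,183.006) → (107.909,169.267) → (85.710,175.068) → (76.405,196.041) → (87.000,216.393), returning to the start.

G21
G90
G0 X30.177 Y134.994
M3 S808
G1 X77.581 Y134.994 F803
G1 X77.581 Y100.820
G1 X30.177 Y100.820
G1 X30.177 Y134.994
G0 X100.715 Y175.448
M3 S808
G1 X98.247 Y187.854 F803
G1 X91.220 Y198.372
G1 X80.702 Y205.399
G1 X68.296 Y207.867
G1 X55.890 Y205.399
G1 X45.372 Y198.372
G1 X38.345 Y187.854
G1 X35.877 Y175.448
G1 X38.345 Y163.042
G1 X45.372 Y152.524
G1 X55.890 Y145.497
G1 X68.296 Y143.029
G1 X80.702 Y145.497
G1 X91.220 Y152.524
G1 X98.247 Y163.042
G1 X100.715 Y175.448
G0 X87.000 Y216.393
M3 S808
G1 X109.518 Y220.798 F803
G1 X127.002 Y205.939
G1 X126.286 Y183.006
G1 X107.909 Y169.267
G1 X85.710 Y175.068
G1 X76.405 Y196.041
G1 X87.000 Y216.393
M5
G0 X0.000 Y0.000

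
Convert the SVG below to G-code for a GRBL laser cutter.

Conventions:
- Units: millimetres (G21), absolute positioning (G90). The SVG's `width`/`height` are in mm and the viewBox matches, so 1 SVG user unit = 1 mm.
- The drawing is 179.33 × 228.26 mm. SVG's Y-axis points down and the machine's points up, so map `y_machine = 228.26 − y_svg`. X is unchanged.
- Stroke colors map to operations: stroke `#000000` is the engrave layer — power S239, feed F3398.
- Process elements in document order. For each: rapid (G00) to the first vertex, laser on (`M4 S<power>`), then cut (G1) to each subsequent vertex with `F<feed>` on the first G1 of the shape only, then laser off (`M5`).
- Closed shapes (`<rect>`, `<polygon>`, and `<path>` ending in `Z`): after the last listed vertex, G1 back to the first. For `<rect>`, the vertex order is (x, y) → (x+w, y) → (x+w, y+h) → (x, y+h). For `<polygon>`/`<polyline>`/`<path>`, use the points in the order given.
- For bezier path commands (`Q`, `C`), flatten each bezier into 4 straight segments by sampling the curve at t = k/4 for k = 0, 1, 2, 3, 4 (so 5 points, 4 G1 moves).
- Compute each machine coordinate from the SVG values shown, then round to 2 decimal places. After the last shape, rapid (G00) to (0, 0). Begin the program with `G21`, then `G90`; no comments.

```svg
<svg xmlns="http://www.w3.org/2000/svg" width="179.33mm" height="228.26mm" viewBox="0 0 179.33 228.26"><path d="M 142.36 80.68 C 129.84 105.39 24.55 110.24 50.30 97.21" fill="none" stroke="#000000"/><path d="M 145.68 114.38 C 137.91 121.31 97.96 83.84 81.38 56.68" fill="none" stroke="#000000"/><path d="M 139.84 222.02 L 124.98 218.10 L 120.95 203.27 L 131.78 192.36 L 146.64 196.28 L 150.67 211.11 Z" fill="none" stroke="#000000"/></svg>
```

1 u = 1 mm; y_m = 228.26 − y.

[1] `<path>` cubic bezier, #000000→engrave S239 F3398: (142.36,147.58) → (119.07,132.74) → (81.98,125.16) → (52.06,124.66) → (50.30,131.05)

[2] `<path>` cubic bezier, #000000→engrave S239 F3398: (145.68,113.88) → (134.69,116.15) → (116.83,129.95) → (97.33,150.13) → (81.38,171.58)

[3] `<path>` regular polygon, #000000→engrave S239 F3398: (139.84,6.24) → (124.98,10.16) → (120.95,24.99) → (131.78,35.90) → (146.64,31.98) → (150.67,17.15) → (139.84,6.24) (closed)

G21
G90
G00 X142.36 Y147.58
M4 S239
G1 X119.07 Y132.74 F3398
G1 X81.98 Y125.16
G1 X52.06 Y124.66
G1 X50.30 Y131.05
M5
G00 X145.68 Y113.88
M4 S239
G1 X134.69 Y116.15 F3398
G1 X116.83 Y129.95
G1 X97.33 Y150.13
G1 X81.38 Y171.58
M5
G00 X139.84 Y6.24
M4 S239
G1 X124.98 Y10.16 F3398
G1 X120.95 Y24.99
G1 X131.78 Y35.90
G1 X146.64 Y31.98
G1 X150.67 Y17.15
G1 X139.84 Y6.24
M5
G00 X0.00 Y0.00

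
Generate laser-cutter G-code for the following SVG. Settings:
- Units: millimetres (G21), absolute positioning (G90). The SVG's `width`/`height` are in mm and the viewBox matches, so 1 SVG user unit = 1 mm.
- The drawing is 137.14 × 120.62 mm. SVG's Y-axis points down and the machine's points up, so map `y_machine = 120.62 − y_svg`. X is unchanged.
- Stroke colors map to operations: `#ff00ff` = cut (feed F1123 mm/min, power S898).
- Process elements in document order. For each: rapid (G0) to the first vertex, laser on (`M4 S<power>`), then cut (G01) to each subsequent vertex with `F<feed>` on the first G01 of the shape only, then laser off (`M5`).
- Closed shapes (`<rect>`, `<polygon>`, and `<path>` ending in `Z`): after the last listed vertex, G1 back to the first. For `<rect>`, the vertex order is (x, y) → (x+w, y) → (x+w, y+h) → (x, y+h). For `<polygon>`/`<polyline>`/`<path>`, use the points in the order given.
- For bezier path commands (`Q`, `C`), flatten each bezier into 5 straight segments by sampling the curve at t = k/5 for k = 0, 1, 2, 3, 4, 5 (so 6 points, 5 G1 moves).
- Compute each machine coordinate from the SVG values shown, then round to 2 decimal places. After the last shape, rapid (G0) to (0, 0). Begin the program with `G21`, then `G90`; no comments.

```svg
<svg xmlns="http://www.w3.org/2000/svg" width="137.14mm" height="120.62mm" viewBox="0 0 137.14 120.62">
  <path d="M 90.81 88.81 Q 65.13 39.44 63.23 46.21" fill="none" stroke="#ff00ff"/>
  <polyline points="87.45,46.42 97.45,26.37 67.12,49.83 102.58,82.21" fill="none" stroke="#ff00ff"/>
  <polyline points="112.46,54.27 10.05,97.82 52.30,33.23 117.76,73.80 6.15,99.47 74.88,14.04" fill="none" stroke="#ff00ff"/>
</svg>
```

viewBox `0 0 137.14 120.62` with mm width/height → 1 unit = 1 mm. Flip: y_m = 120.62 − y_svg.

**Shape 1** — `<path>` quadratic bezier, stroke `#ff00ff` → cut (S898, F1123). Control points (SVG): P0=(90.81,88.81), P1=(65.13,39.44), P2=(63.23,46.21); sampled at t=k/5. Machine vertices: (90.81,31.81) → (81.49,49.31) → (74.07,62.32) → (68.55,70.84) → (64.94,74.87) → (63.23,74.41). Open path.

**Shape 2** — `<polyline>` open polyline, stroke `#ff00ff` → cut (S898, F1123). Machine vertices: (87.45,74.20) → (97.45,94.25) → (67.12,70.79) → (102.58,38.41). Open path.

**Shape 3** — `<polyline>` open polyline, stroke `#ff00ff` → cut (S898, F1123). Machine vertices: (112.46,66.35) → (10.05,22.80) → (52.30,87.39) → (117.76,46.82) → (6.15,21.15) → (74.88,106.58). Open path.

G21
G90
G0 X90.81 Y31.81
M4 S898
G01 X81.49 Y49.31 F1123
G01 X74.07 Y62.32
G01 X68.55 Y70.84
G01 X64.94 Y74.87
G01 X63.23 Y74.41
M5
G0 X87.45 Y74.20
M4 S898
G01 X97.45 Y94.25 F1123
G01 X67.12 Y70.79
G01 X102.58 Y38.41
M5
G0 X112.46 Y66.35
M4 S898
G01 X10.05 Y22.80 F1123
G01 X52.30 Y87.39
G01 X117.76 Y46.82
G01 X6.15 Y21.15
G01 X74.88 Y106.58
M5
G0 X0.00 Y0.00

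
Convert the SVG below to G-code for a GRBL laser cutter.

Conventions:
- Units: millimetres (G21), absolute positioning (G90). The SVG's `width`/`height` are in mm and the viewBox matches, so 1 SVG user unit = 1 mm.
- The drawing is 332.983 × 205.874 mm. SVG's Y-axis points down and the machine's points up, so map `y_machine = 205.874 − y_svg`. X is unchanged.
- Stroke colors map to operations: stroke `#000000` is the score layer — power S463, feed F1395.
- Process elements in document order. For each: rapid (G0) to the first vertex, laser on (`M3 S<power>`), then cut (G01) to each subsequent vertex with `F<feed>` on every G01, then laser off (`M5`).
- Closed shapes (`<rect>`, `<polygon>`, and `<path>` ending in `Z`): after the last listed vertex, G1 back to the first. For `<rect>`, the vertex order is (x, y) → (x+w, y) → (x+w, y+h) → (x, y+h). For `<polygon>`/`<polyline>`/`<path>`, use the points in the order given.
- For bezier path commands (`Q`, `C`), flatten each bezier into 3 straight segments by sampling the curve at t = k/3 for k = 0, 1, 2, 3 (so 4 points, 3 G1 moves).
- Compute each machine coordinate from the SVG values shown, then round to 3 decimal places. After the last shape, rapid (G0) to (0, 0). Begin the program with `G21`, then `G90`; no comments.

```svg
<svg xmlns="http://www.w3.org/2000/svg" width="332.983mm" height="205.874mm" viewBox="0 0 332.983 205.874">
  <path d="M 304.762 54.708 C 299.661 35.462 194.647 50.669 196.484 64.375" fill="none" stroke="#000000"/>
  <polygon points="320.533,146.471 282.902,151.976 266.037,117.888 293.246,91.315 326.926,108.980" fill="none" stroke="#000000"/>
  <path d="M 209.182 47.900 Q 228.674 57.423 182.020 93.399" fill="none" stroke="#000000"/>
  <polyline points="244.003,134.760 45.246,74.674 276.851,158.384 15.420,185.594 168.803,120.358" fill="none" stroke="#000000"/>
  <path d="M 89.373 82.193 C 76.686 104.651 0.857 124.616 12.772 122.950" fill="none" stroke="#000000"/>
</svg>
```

Since the viewBox matches the mm dimensions, user units are millimetres directly. The only transform is the Y-flip y_m = 205.874 − y_svg.

Shape 1 is a cubic bezier drawn with `<path>`. Its stroke #000000 means score at S463, F1395. After flipping Y the toolpath is (304.762,151.166) → (274.015,160.259) → (222.606,154.374) → (196.484,141.499).

Shape 2 is a regular polygon drawn with `<polygon>`. Its stroke #000000 means score at S463, F1395. After flipping Y the toolpath is (320.533,59.403) → (282.902,53.898) → (266.037,87.986) → (293.246,114.559) → (326.926,96.894) → (320.533,59.403), returning to the start.

Shape 3 is a quadratic bezier drawn with `<path>`. Its stroke #000000 means score at S463, F1395. After flipping Y the toolpath is (209.182,157.974) → (214.827,148.686) → (205.773,133.520) → (182.020,112.475).

Shape 4 is a open polyline drawn with `<polyline>`. Its stroke #000000 means score at S463, F1395. After flipping Y the toolpath is (244.003,71.114) → (45.246,131.200) → (276.851,47.490) → (15.420,20.280) → (168.803,85.516).

Shape 5 is a cubic bezier drawn with `<path>`. Its stroke #000000 means score at S463, F1395. After flipping Y the toolpath is (89.373,123.681) → (61.227,102.763) → (24.517,87.760) → (12.772,82.924).

G21
G90
G0 X304.762 Y151.166
M3 S463
G01 X274.015 Y160.259 F1395
G01 X222.606 Y154.374 F1395
G01 X196.484 Y141.499 F1395
M5
G0 X320.533 Y59.403
M3 S463
G01 X282.902 Y53.898 F1395
G01 X266.037 Y87.986 F1395
G01 X293.246 Y114.559 F1395
G01 X326.926 Y96.894 F1395
G01 X320.533 Y59.403 F1395
M5
G0 X209.182 Y157.974
M3 S463
G01 X214.827 Y148.686 F1395
G01 X205.773 Y133.520 F1395
G01 X182.020 Y112.475 F1395
M5
G0 X244.003 Y71.114
M3 S463
G01 X45.246 Y131.200 F1395
G01 X276.851 Y47.490 F1395
G01 X15.420 Y20.280 F1395
G01 X168.803 Y85.516 F1395
M5
G0 X89.373 Y123.681
M3 S463
G01 X61.227 Y102.763 F1395
G01 X24.517 Y87.760 F1395
G01 X12.772 Y82.924 F1395
M5
G0 X0.000 Y0.000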